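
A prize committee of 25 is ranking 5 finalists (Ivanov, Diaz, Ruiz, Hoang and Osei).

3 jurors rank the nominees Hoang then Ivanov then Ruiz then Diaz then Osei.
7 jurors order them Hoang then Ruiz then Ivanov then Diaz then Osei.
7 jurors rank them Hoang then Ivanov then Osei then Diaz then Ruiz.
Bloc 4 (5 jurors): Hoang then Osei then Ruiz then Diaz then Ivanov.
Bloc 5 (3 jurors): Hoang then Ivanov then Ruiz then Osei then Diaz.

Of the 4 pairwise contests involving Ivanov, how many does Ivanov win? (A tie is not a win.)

3

Ivanov against each rival (25 jurors):
Ivanov vs Diaz: Ivanov, 20–5.
Ivanov vs Ruiz: Ivanov, 13–12.
Ivanov vs Hoang: Hoang, 25–0.
Ivanov vs Osei: Ivanov is ranked higher on 3+7+7+3 = 20 ballots, Osei on 5. Ivanov wins 20–5.
Ivanov beats Diaz, Ruiz, Osei; loses to Hoang — 3 pairwise wins.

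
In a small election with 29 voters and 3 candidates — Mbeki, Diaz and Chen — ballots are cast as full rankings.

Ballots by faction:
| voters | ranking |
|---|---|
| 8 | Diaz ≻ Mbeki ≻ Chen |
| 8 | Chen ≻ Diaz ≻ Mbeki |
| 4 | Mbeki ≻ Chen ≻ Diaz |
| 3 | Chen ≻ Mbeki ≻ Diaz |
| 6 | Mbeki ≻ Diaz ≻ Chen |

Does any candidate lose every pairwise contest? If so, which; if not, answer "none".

none

Pairwise majorities:
Mbeki vs Diaz: Diaz, 16–13.
Mbeki vs Chen: Mbeki preferred on 8+4+6 = 18 ballots; Mbeki wins 18–11.
Diaz vs Chen: Diaz preferred on 8+6 = 14 ballots; Chen wins 15–14.
No candidate is winless: Mbeki beats Chen; Diaz beats Mbeki; Chen beats Diaz. There is no Condorcet loser.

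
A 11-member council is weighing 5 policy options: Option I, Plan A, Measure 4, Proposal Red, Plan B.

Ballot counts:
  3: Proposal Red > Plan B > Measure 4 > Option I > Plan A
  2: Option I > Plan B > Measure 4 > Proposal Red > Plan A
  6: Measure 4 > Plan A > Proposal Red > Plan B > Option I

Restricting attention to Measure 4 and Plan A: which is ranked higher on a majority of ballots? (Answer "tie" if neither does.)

Measure 4

Ballots ranking Measure 4 above Plan A: 3 + 2 + 6 = 11.
Ballots ranking Plan A above Measure 4: 11 − 11 = 0.
Measure 4 wins the head-to-head 11–0.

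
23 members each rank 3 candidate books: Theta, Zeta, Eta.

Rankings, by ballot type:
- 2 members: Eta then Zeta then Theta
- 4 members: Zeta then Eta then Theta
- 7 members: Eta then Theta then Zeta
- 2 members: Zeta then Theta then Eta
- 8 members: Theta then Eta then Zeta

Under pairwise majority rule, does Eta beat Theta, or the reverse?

Ballots ranking Eta above Theta: 2 + 4 + 7 = 13.
Ballots ranking Theta above Eta: 23 − 13 = 10.
Eta wins the head-to-head 13–10.

Eta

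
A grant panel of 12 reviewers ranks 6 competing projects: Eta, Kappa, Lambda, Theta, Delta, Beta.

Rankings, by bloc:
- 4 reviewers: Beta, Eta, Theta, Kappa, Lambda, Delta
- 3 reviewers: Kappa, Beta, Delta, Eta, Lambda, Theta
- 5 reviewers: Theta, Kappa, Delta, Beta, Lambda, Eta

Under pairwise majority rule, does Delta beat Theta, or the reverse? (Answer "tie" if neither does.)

Theta

Ballots ranking Delta above Theta: 3.
Ballots ranking Theta above Delta: 12 − 3 = 9.
Theta wins the head-to-head 9–3.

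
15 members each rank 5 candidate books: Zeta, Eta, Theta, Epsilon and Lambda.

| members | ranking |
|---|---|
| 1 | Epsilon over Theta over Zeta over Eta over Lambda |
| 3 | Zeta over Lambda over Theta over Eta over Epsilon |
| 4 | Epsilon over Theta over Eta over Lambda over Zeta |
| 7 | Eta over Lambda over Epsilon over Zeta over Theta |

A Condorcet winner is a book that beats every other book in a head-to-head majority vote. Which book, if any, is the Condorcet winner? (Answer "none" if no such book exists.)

none

Head-to-head results (15 members):
Zeta–Eta: Eta 11–4.
Zeta vs Theta: Zeta wins 10–5.
Zeta vs Epsilon: Epsilon, 12–3.
Zeta vs Lambda: Lambda, 11–4.
Eta–Theta: Theta 8–7.
Eta vs Epsilon: Eta wins 10–5.
Eta vs Lambda: Eta, 12–3.
Theta vs Epsilon: Epsilon wins 12–3.
Theta–Lambda: Lambda 10–5.
Epsilon–Lambda: Lambda 10–5.
No book is unbeaten: Zeta loses to Eta; Eta loses to Theta; Theta loses to Zeta; Epsilon loses to Eta; Lambda loses to Eta. In particular Zeta beats Theta beats Eta beats Zeta is a majority cycle — no Condorcet winner exists.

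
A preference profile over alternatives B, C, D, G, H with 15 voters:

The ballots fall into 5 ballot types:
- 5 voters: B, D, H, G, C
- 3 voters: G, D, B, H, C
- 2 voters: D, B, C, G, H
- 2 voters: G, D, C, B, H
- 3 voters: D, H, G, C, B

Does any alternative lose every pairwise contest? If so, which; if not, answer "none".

Head-to-head results (15 voters):
B vs C: 5+3+2 = 10 for B, 5 for C — B by 10–5.
B vs D: D wins 10–5.
B vs G: 5+2 = 7 for B, 8 for G — G by 8–7.
B vs H: B, 12–3.
C vs D: C is ranked higher on 0 ballots, D on 15. D wins 15–0.
C vs G: C is ranked higher on 2 ballots, G on 13. G wins 13–2.
C vs H: C is ranked higher on 2+2 = 4 ballots, H on 11. H wins 11–4.
D vs G: D is ranked higher on 5+2+3 = 10 ballots, G on 5. D wins 10–5.
D vs H: D is ranked higher on 5+3+2+2+3 = 15 ballots, H on 0. D wins 15–0.
G vs H: H, 8–7.
C is beaten in every head-to-head and is the Condorcet loser.

C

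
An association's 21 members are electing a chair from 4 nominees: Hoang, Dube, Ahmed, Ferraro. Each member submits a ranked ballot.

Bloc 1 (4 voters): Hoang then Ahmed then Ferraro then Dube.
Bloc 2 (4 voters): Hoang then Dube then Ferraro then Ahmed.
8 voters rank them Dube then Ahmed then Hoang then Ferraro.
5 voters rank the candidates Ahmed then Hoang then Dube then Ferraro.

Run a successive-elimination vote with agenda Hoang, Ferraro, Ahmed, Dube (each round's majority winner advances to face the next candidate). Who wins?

Round 1: Hoang vs Ferraro — 21–0, Hoang advances.
Round 2: Hoang vs Ahmed — 8–13, Ahmed advances.
Round 3: Ahmed vs Dube — 9–12, Dube advances.
Dube survives the agenda.

Dube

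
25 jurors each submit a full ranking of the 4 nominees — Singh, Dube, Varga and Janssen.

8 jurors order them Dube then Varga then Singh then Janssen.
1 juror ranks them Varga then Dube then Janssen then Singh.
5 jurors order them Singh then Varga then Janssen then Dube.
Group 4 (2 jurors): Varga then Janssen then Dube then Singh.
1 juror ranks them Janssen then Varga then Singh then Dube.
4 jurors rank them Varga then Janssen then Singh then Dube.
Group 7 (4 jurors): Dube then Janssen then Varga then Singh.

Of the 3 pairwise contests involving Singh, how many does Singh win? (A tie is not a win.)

Singh against each rival (25 jurors):
Singh–Dube: Dube 15–10.
Singh vs Varga: Varga, 20–5.
Singh–Janssen: Singh 13–12.
Singh beats Janssen; loses to Dube, Varga — 1 pairwise win.

1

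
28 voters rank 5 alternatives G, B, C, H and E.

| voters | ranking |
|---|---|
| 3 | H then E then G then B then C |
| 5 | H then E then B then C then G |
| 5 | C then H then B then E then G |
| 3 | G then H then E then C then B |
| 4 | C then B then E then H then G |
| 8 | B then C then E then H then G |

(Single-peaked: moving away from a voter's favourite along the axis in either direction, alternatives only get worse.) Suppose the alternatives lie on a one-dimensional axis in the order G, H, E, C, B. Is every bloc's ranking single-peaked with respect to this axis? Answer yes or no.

no

Axis positions: G=1, H=2, E=3, C=4, B=5.
Bloc 1: ranking walks positions 2-3-1-5-4; B is ranked above C even though C lies between B and the peak H on the axis — preferences dip and rise again. Not single-peaked.
Bloc 2: ranking walks positions 2-3-5-4-1; B is ranked above C even though C lies between B and the peak H on the axis — preferences dip and rise again. Not single-peaked.
Bloc 3: ranking walks positions 4-2-5-3-1; H is ranked above E even though E lies between H and the peak C on the axis — preferences dip and rise again. Not single-peaked.
Bloc 4 (peak G at position 1): ranking walks positions 1-2-3-4-5, expanding outward from the peak — single-peaked.
Bloc 5 (peak C at position 4): ranking walks positions 4-5-3-2-1, expanding outward from the peak — single-peaked.
Bloc 6 (peak B at position 5): ranking walks positions 5-4-3-2-1, expanding outward from the peak — single-peaked.
Bloc 1 violates single-peakedness, so the profile is not single-peaked on this axis.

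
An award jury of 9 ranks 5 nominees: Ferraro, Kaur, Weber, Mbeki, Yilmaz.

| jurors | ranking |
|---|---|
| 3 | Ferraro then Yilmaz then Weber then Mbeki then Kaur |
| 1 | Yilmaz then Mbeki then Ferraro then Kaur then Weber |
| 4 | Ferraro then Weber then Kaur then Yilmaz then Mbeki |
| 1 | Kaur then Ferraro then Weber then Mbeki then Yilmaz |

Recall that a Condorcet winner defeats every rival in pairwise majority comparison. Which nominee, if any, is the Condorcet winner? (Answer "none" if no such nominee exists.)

Ferraro

Check each pair by majority over 9 ballots:
Ferraro–Kaur: Ferraro 8–1.
Ferraro vs Weber: Ferraro is ranked higher on 3+1+4+1 = 9 ballots, Weber on 0. Ferraro wins 9–0.
Ferraro–Mbeki: Ferraro 8–1.
Ferraro vs Yilmaz: Ferraro, 8–1.
Kaur vs Weber: Weber, 7–2.
Kaur vs Mbeki: Kaur preferred on 4+1 = 5 ballots; Kaur wins 5–4.
Kaur vs Yilmaz: Kaur, 5–4.
Weber vs Mbeki: 3+4+1 = 8 for Weber, 1 for Mbeki — Weber by 8–1.
Weber vs Yilmaz: Weber, 5–4.
Mbeki vs Yilmaz: 1 to 8, Yilmaz.
Ferraro beats each of Kaur, Weber, Mbeki, Yilmaz — Ferraro is the Condorcet winner.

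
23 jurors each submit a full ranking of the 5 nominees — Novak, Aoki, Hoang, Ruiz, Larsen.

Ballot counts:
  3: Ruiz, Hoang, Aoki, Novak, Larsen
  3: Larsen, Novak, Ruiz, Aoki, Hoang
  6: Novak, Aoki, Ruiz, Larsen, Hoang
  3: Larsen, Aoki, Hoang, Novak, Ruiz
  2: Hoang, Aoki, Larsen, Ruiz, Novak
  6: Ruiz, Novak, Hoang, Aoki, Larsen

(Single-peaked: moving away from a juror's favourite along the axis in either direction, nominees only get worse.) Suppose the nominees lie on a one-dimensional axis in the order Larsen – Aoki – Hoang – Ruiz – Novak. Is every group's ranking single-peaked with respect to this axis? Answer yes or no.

Axis positions: Larsen=1, Aoki=2, Hoang=3, Ruiz=4, Novak=5.
Group 1 (peak Ruiz at position 4): ranking walks positions 4-3-2-5-1, expanding outward from the peak — single-peaked.
Group 2: ranking walks positions 1-5-4-2-3; Novak is ranked above Aoki even though Aoki lies between Novak and the peak Larsen on the axis — preferences dip and rise again. Not single-peaked.
Group 3: ranking walks positions 5-2-4-1-3; Aoki is ranked above Ruiz even though Ruiz lies between Aoki and the peak Novak on the axis — preferences dip and rise again. Not single-peaked.
Group 4: ranking walks positions 1-2-3-5-4; Novak is ranked above Ruiz even though Ruiz lies between Novak and the peak Larsen on the axis — preferences dip and rise again. Not single-peaked.
Group 5 (peak Hoang at position 3): ranking walks positions 3-2-1-4-5, expanding outward from the peak — single-peaked.
Group 6 (peak Ruiz at position 4): ranking walks positions 4-5-3-2-1, expanding outward from the peak — single-peaked.
Group 2 violates single-peakedness, so the profile is not single-peaked on this axis.

no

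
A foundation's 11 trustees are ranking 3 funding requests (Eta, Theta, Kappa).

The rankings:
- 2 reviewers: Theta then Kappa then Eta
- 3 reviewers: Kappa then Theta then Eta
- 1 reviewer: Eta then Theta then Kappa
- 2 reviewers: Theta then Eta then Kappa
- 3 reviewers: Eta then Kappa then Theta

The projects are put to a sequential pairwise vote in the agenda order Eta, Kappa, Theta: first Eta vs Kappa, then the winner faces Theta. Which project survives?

Theta

Round 1: Eta vs Kappa — 6–5, Eta advances.
Round 2: Eta vs Theta — 4–7, Theta advances.
Theta survives the agenda.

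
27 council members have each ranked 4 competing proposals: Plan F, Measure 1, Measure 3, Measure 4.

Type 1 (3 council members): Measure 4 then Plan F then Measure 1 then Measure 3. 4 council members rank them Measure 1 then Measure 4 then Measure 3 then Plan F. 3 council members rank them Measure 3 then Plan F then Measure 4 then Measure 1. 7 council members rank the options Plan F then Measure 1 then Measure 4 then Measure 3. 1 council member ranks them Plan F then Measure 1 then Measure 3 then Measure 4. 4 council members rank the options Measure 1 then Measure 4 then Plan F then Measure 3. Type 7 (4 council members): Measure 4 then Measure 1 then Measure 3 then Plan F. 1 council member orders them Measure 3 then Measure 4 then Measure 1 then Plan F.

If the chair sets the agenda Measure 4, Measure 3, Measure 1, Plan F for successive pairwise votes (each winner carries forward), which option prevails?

Round 1: Measure 4 vs Measure 3 — 22–5, Measure 4 advances.
Round 2: Measure 4 vs Measure 1 — 11–16, Measure 1 advances.
Round 3: Measure 1 vs Plan F — 13–14, Plan F advances.
Plan F survives the agenda.

Plan F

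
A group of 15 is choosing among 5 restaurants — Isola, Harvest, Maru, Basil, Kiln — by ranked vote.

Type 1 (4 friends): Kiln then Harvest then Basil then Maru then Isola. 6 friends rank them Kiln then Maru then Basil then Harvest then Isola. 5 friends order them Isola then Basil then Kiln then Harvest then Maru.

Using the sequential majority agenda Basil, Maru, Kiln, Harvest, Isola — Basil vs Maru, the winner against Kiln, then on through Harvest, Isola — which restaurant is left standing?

Kiln

Round 1: Basil vs Maru — 9–6, Basil advances.
Round 2: Basil vs Kiln — 5–10, Kiln advances.
Round 3: Kiln vs Harvest — 15–0, Kiln advances.
Round 4: Kiln vs Isola — 10–5, Kiln advances.
The agenda winner is Kiln.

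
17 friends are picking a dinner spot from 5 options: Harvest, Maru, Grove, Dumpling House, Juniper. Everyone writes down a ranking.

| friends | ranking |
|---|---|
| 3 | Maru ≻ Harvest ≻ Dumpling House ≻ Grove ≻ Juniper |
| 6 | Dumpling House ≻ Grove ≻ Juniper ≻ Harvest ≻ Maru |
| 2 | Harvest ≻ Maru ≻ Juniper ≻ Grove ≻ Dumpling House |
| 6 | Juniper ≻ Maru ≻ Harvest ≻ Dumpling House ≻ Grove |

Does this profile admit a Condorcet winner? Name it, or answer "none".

Pairwise majorities:
Harvest vs Maru: Harvest is ranked higher on 6+2 = 8 ballots, Maru on 9. Maru wins 9–8.
Harvest vs Grove: Harvest wins 11–6.
Harvest vs Dumpling House: Harvest wins 11–6.
Harvest–Juniper: Juniper 12–5.
Maru vs Grove: Maru wins 11–6.
Maru vs Dumpling House: 11 to 6, Maru.
Maru vs Juniper: 3+2 = 5 for Maru, 12 for Juniper — Juniper by 12–5.
Grove–Dumpling House: Dumpling House 15–2.
Grove vs Juniper: 9 to 8, Grove.
Dumpling House vs Juniper: Dumpling House, 9–8.
Every restaurant loses at least once (Harvest loses to Maru; Maru loses to Juniper; Grove loses to Harvest; Dumpling House loses to Harvest; Juniper loses to Grove). The majority relation contains the cycle Harvest → Grove → Juniper → Harvest, so there is no Condorcet winner.

none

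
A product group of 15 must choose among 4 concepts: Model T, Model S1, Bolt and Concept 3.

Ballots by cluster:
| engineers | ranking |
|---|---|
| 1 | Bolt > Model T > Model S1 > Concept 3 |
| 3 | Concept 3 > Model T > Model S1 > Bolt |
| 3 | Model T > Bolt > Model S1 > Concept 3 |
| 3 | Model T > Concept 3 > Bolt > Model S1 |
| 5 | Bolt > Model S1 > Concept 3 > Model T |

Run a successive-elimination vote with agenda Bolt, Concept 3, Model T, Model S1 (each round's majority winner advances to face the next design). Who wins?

Round 1: Bolt vs Concept 3 — 9–6, Bolt advances.
Round 2: Bolt vs Model T — 6–9, Model T advances.
Round 3: Model T vs Model S1 — 10–5, Model T advances.
The agenda winner is Model T.

Model T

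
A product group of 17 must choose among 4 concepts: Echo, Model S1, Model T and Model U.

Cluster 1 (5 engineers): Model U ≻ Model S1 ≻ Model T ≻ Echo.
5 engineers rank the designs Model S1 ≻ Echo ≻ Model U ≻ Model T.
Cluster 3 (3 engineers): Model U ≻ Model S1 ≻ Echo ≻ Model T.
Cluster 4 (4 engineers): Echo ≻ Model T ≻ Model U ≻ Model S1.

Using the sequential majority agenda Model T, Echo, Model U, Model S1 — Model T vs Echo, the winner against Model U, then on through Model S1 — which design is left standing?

Round 1: Model T vs Echo — 5–12, Echo advances.
Round 2: Echo vs Model U — 9–8, Echo advances.
Round 3: Echo vs Model S1 — 4–13, Model S1 advances.
The agenda winner is Model S1.

Model S1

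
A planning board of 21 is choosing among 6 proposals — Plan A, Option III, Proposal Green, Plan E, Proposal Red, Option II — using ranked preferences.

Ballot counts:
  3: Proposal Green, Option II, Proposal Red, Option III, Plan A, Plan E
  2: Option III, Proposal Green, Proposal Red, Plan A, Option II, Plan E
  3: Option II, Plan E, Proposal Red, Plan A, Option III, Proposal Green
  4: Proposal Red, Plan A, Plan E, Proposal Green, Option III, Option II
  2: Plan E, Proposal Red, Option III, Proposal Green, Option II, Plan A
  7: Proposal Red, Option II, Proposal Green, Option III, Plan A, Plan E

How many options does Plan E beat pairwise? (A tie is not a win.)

Plan E against each rival (21 council members):
Plan E vs Plan A: Plan A, 16–5.
Plan E vs Option III: Plan E preferred on 3+4+2 = 9 ballots; Option III wins 12–9.
Plan E vs Proposal Green: Proposal Green wins 12–9.
Plan E vs Proposal Red: 5 to 16, Proposal Red.
Plan E vs Option II: Plan E is ranked higher on 4+2 = 6 ballots, Option II on 15. Option II wins 15–6.
Plan E beats no one; loses to Plan A, Option III, Proposal Green, Proposal Red, Option II — 0 pairwise wins.

0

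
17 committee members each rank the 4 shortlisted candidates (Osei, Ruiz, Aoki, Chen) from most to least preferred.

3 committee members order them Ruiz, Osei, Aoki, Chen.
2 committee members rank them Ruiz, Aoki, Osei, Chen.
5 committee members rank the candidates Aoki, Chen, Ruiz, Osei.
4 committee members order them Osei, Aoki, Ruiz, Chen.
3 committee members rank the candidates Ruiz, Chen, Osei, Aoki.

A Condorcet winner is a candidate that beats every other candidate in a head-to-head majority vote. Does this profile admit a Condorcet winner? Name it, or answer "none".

Pairwise majorities:
Osei vs Ruiz: 4 to 13, Ruiz.
Osei vs Aoki: Osei is ranked higher on 3+4+3 = 10 ballots, Aoki on 7. Osei wins 10–7.
Osei vs Chen: Osei preferred on 3+2+4 = 9 ballots; Osei wins 9–8.
Ruiz vs Aoki: Ruiz is ranked higher on 3+2+3 = 8 ballots, Aoki on 9. Aoki wins 9–8.
Ruiz vs Chen: 3+2+4+3 = 12 for Ruiz, 5 for Chen — Ruiz by 12–5.
Aoki vs Chen: Aoki preferred on 3+2+5+4 = 14 ballots; Aoki wins 14–3.
No candidate is unbeaten: Osei loses to Ruiz; Ruiz loses to Aoki; Aoki loses to Osei; Chen loses to Osei. In particular Osei → Aoki → Ruiz → Osei is a majority cycle — no Condorcet winner exists.

none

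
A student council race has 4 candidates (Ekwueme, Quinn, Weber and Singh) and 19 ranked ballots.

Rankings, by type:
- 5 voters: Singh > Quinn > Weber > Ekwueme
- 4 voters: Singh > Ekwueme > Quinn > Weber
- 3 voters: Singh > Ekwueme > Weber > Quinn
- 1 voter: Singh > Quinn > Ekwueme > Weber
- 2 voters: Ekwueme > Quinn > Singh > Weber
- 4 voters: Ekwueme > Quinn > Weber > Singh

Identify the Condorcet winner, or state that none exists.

Pairwise majorities:
Ekwueme–Quinn: Ekwueme 13–6.
Ekwueme vs Weber: Ekwueme wins 14–5.
Ekwueme–Singh: Singh 13–6.
Quinn vs Weber: Quinn wins 16–3.
Quinn vs Singh: Singh, 13–6.
Weber–Singh: Singh 15–4.
Singh beats each of Ekwueme, Quinn, Weber — Singh is the Condorcet winner.

Singh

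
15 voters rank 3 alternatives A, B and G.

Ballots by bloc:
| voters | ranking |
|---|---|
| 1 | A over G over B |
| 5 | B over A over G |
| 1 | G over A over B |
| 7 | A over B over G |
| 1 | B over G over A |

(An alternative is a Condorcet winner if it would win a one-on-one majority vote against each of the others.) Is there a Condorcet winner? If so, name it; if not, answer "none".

Check each pair by majority over 15 ballots:
A vs B: A preferred on 1+1+7 = 9 ballots; A wins 9–6.
A vs G: A preferred on 1+5+7 = 13 ballots; A wins 13–2.
B vs G: 5+7+1 = 13 for B, 2 for G — B by 13–2.
A beats each of B, G — A is the Condorcet winner.

A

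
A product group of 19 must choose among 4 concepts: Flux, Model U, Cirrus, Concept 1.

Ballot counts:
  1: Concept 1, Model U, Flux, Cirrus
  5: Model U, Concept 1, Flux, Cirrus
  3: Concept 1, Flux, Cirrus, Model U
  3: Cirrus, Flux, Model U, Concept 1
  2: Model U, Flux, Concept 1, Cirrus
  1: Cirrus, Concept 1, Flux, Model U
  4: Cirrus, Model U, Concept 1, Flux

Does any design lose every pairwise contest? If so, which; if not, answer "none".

Pairwise majorities:
Flux vs Model U: Flux preferred on 3+3+1 = 7 ballots; Model U wins 12–7.
Flux–Cirrus: Flux 11–8.
Flux–Concept 1: Concept 1 14–5.
Model U vs Cirrus: Cirrus wins 11–8.
Model U vs Concept 1: Model U wins 14–5.
Cirrus vs Concept 1: 8 to 11, Concept 1.
No design is winless: Flux beats Cirrus; Model U beats Flux; Cirrus beats Model U; Concept 1 beats Flux. There is no Condorcet loser.

none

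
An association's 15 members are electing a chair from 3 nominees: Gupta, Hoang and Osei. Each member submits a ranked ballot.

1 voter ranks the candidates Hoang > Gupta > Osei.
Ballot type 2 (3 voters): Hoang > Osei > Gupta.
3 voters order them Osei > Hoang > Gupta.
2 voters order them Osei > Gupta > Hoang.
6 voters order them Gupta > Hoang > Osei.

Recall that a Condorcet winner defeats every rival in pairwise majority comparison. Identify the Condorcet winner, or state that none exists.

none

Pairwise majorities:
Gupta vs Hoang: Gupta is ranked higher on 2+6 = 8 ballots, Hoang on 7. Gupta wins 8–7.
Gupta vs Osei: Gupta is ranked higher on 1+6 = 7 ballots, Osei on 8. Osei wins 8–7.
Hoang vs Osei: 1+3+6 = 10 for Hoang, 5 for Osei — Hoang by 10–5.
No candidate is unbeaten: Gupta loses to Osei; Hoang loses to Gupta; Osei loses to Hoang. In particular Gupta > Hoang > Osei > Gupta is a majority cycle — no Condorcet winner exists.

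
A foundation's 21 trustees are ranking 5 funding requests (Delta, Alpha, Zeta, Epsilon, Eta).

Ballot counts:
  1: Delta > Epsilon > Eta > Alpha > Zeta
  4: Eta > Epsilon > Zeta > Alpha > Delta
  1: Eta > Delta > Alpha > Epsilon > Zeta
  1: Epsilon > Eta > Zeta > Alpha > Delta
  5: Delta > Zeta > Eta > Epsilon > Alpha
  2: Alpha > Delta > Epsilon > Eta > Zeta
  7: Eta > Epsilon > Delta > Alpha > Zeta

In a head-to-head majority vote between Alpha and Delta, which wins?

Delta

Ballots ranking Alpha above Delta: 4 + 1 + 2 = 7.
Ballots ranking Delta above Alpha: 21 − 7 = 14.
Delta wins the head-to-head 14–7.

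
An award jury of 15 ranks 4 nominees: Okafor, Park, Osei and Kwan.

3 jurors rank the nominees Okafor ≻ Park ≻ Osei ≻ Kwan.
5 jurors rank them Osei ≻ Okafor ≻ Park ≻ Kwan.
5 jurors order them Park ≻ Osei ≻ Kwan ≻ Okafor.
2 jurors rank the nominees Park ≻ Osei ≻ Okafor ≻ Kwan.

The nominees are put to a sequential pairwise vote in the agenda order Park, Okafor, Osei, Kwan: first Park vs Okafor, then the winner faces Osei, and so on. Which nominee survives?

Round 1: Park vs Okafor — 7–8, Okafor advances.
Round 2: Okafor vs Osei — 3–12, Osei advances.
Round 3: Osei vs Kwan — 15–0, Osei advances.
The agenda winner is Osei.

Osei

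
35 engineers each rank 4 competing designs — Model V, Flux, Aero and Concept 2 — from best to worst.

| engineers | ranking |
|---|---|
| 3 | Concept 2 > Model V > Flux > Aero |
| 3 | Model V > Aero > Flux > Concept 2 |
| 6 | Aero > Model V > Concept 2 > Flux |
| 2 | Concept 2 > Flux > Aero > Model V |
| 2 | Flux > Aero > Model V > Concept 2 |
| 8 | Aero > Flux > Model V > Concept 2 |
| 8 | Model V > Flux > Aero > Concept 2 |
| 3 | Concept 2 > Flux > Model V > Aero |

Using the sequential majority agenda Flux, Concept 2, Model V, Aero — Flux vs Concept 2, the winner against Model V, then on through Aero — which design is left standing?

Round 1: Flux vs Concept 2 — 21–14, Flux advances.
Round 2: Flux vs Model V — 15–20, Model V advances.
Round 3: Model V vs Aero — 17–18, Aero advances.
Aero survives the agenda.

Aero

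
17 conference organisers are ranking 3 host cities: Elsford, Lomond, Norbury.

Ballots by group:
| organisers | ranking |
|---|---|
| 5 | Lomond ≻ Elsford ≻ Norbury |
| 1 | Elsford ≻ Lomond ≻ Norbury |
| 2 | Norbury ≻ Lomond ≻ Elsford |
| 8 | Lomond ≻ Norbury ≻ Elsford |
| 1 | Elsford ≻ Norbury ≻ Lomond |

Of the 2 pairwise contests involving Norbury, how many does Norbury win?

Norbury against each rival (17 organisers):
Norbury vs Elsford: Norbury, 10–7.
Norbury vs Lomond: 3 to 14, Lomond.
Norbury beats Elsford; loses to Lomond — 1 pairwise win.

1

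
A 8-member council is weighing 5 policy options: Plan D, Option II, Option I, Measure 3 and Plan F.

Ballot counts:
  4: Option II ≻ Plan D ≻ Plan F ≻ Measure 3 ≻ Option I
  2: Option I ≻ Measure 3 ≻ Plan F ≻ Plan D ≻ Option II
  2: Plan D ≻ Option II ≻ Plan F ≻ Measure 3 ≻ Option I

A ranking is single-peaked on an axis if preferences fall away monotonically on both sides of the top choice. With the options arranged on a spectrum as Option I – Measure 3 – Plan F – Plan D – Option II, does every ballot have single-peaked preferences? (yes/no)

Axis positions: Option I=1, Measure 3=2, Plan F=3, Plan D=4, Option II=5.
Group 1 (peak Option II at position 5): ranking walks positions 5-4-3-2-1, expanding outward from the peak — single-peaked.
Group 2 (peak Option I at position 1): ranking walks positions 1-2-3-4-5, expanding outward from the peak — single-peaked.
Group 3 (peak Plan D at position 4): ranking walks positions 4-5-3-2-1, expanding outward from the peak — single-peaked.
Every ranking is single-peaked on this axis.

yes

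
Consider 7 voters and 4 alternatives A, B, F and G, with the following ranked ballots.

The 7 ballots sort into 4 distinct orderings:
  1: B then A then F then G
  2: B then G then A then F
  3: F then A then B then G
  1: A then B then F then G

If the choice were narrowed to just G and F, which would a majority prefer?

F

Ballots ranking G above F: 2.
Ballots ranking F above G: 7 − 2 = 5.
F wins the head-to-head 5–2.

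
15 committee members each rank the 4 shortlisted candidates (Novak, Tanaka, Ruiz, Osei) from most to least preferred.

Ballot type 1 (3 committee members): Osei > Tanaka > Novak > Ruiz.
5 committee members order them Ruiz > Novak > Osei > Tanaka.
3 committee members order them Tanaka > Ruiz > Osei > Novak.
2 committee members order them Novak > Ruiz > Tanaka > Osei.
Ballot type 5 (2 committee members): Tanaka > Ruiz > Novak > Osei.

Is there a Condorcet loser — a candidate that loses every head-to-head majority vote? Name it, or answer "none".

none

Pairwise majorities:
Novak vs Tanaka: Novak preferred on 5+2 = 7 ballots; Tanaka wins 8–7.
Novak vs Ruiz: Novak preferred on 3+2 = 5 ballots; Ruiz wins 10–5.
Novak vs Osei: Novak preferred on 5+2+2 = 9 ballots; Novak wins 9–6.
Tanaka–Ruiz: Tanaka 8–7.
Tanaka vs Osei: Tanaka preferred on 3+2+2 = 7 ballots; Osei wins 8–7.
Ruiz–Osei: Ruiz 12–3.
No candidate is winless: Novak beats Osei; Tanaka beats Novak; Ruiz beats Novak; Osei beats Tanaka. There is no Condorcet loser.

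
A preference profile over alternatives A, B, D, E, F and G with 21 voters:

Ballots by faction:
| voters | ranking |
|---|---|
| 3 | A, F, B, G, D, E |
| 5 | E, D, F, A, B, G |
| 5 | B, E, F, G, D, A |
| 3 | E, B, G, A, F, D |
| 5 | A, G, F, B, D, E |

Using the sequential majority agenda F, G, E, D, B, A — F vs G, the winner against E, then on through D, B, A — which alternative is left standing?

Round 1: F vs G — 13–8, F advances.
Round 2: F vs E — 8–13, E advances.
Round 3: E vs D — 13–8, E advances.
Round 4: E vs B — 8–13, B advances.
Round 5: B vs A — 8–13, A advances.
The agenda winner is A.

A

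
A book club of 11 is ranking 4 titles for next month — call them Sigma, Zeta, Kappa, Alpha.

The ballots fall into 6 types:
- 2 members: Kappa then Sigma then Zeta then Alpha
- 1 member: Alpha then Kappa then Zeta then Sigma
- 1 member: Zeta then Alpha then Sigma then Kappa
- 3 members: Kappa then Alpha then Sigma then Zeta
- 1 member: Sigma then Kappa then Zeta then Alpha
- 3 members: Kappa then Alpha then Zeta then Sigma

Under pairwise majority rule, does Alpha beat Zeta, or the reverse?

Alpha

Ballots ranking Alpha above Zeta: 1 + 3 + 3 = 7.
Ballots ranking Zeta above Alpha: 11 − 7 = 4.
Alpha wins the head-to-head 7–4.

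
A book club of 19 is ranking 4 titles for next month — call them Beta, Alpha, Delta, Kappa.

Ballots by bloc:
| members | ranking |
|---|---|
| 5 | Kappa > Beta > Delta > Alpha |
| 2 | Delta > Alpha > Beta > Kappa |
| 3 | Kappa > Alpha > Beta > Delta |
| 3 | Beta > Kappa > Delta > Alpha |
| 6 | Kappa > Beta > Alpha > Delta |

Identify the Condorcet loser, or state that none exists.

Pairwise majorities:
Beta vs Alpha: 5+3+6 = 14 for Beta, 5 for Alpha — Beta by 14–5.
Beta vs Delta: Beta wins 17–2.
Beta vs Kappa: Beta is ranked higher on 2+3 = 5 ballots, Kappa on 14. Kappa wins 14–5.
Alpha vs Delta: Alpha preferred on 3+6 = 9 ballots; Delta wins 10–9.
Alpha vs Kappa: Alpha is ranked higher on 2 ballots, Kappa on 17. Kappa wins 17–2.
Delta vs Kappa: Kappa, 17–2.
Alpha is beaten in every head-to-head and is the Condorcet loser.

Alpha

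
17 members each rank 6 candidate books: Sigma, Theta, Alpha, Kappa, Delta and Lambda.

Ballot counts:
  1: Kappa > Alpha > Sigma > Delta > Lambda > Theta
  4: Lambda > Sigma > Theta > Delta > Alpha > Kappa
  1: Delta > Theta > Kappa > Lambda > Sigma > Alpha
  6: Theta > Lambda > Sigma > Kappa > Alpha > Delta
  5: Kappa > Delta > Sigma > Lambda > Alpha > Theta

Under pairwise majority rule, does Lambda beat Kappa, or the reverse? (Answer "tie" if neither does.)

Lambda

Ballots ranking Lambda above Kappa: 4 + 6 = 10.
Ballots ranking Kappa above Lambda: 17 − 10 = 7.
Lambda wins the head-to-head 10–7.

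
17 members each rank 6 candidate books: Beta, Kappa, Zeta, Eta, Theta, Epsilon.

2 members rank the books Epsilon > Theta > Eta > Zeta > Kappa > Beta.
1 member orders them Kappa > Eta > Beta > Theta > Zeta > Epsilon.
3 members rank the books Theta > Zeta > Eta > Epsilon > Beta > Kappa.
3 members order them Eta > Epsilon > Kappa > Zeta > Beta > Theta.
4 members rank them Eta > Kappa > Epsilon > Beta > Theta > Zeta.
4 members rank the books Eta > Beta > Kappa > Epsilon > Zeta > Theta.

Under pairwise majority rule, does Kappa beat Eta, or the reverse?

Eta

Ballots ranking Kappa above Eta: 1.
Ballots ranking Eta above Kappa: 17 − 1 = 16.
Eta wins the head-to-head 16–1.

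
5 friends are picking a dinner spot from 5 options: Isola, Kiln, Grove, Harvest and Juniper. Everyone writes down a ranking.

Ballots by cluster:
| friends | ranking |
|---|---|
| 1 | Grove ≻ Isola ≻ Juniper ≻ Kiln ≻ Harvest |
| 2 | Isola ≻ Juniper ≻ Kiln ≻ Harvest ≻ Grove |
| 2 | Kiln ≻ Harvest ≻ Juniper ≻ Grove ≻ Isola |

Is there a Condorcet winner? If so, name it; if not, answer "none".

Check each pair by majority over 5 ballots:
Isola vs Kiln: Isola wins 3–2.
Isola–Grove: Grove 3–2.
Isola vs Harvest: Isola, 3–2.
Isola vs Juniper: Isola wins 3–2.
Kiln vs Grove: Kiln wins 4–1.
Kiln–Harvest: Kiln 5–0.
Kiln vs Juniper: Juniper wins 3–2.
Grove vs Harvest: Harvest wins 4–1.
Grove vs Juniper: Juniper, 4–1.
Harvest vs Juniper: Juniper, 3–2.
No restaurant is unbeaten: Isola loses to Grove; Kiln loses to Isola; Grove loses to Kiln; Harvest loses to Isola; Juniper loses to Isola. In particular Isola → Kiln → Grove → Isola is a majority cycle — no Condorcet winner exists.

none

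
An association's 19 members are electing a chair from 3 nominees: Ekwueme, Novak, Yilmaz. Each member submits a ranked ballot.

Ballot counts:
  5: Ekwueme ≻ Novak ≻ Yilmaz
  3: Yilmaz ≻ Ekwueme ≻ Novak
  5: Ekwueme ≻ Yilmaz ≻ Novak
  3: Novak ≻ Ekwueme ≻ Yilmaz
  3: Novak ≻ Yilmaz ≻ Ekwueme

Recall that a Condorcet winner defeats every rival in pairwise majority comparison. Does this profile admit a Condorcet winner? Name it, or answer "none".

Ekwueme

Head-to-head results (19 voters):
Ekwueme vs Novak: 5+3+5 = 13 for Ekwueme, 6 for Novak — Ekwueme by 13–6.
Ekwueme vs Yilmaz: Ekwueme preferred on 5+5+3 = 13 ballots; Ekwueme wins 13–6.
Novak vs Yilmaz: 5+3+3 = 11 for Novak, 8 for Yilmaz — Novak by 11–8.
Ekwueme wins every pairwise contest, so Ekwueme is the Condorcet winner.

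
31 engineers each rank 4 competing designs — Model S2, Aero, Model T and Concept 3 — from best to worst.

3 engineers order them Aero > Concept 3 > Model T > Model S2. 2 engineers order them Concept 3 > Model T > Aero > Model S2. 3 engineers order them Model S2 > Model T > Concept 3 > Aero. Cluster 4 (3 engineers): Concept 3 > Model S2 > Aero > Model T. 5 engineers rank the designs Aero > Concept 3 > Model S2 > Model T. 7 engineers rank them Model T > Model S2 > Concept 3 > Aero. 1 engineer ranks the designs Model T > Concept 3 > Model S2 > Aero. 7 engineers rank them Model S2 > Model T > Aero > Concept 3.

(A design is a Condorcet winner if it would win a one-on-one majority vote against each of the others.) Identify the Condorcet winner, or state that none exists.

Head-to-head results (31 engineers):
Model S2 vs Aero: Model S2, 21–10.
Model S2 vs Model T: Model S2, 18–13.
Model S2–Concept 3: Model S2 17–14.
Aero vs Model T: Model T wins 20–11.
Aero vs Concept 3: Concept 3, 16–15.
Model T vs Concept 3: Model T wins 18–13.
Model S2 wins every pairwise contest, so Model S2 is the Condorcet winner.

Model S2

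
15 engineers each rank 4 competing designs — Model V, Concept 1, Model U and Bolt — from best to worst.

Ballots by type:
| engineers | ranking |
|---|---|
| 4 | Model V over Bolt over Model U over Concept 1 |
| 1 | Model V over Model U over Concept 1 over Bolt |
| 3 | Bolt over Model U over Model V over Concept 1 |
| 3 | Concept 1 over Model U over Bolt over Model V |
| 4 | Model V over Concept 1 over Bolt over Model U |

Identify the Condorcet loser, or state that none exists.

none

Head-to-head results (15 engineers):
Model V vs Concept 1: Model V wins 12–3.
Model V vs Model U: 4+1+4 = 9 for Model V, 6 for Model U — Model V by 9–6.
Model V vs Bolt: Model V wins 9–6.
Concept 1–Model U: Model U 8–7.
Concept 1 vs Bolt: Concept 1 wins 8–7.
Model U vs Bolt: Model U is ranked higher on 1+3 = 4 ballots, Bolt on 11. Bolt wins 11–4.
Each design has at least one pairwise win (Model V beats Concept 1; Concept 1 beats Bolt; Model U beats Concept 1; Bolt beats Model U) — no Condorcet loser.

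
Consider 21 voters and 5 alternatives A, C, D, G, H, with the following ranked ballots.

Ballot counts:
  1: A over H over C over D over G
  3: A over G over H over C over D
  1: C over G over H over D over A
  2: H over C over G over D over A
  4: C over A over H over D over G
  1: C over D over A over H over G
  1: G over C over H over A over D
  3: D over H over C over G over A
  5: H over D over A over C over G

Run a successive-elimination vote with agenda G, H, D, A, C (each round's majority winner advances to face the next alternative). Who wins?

Round 1: G vs H — 5–16, H advances.
Round 2: H vs D — 17–4, H advances.
Round 3: H vs A — 12–9, H advances.
Round 4: H vs C — 14–7, H advances.
The agenda winner is H.

H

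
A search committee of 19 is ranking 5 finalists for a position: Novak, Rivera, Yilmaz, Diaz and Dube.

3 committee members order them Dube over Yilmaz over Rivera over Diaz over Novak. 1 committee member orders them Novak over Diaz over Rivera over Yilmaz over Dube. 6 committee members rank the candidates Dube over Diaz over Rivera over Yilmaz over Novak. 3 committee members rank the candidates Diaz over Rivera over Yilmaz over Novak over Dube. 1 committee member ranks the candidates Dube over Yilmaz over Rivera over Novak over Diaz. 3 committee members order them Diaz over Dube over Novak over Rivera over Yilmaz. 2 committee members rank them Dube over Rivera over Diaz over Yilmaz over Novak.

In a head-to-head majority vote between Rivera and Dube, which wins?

Ballots ranking Rivera above Dube: 1 + 3 = 4.
Ballots ranking Dube above Rivera: 19 − 4 = 15.
Dube wins the head-to-head 15–4.

Dube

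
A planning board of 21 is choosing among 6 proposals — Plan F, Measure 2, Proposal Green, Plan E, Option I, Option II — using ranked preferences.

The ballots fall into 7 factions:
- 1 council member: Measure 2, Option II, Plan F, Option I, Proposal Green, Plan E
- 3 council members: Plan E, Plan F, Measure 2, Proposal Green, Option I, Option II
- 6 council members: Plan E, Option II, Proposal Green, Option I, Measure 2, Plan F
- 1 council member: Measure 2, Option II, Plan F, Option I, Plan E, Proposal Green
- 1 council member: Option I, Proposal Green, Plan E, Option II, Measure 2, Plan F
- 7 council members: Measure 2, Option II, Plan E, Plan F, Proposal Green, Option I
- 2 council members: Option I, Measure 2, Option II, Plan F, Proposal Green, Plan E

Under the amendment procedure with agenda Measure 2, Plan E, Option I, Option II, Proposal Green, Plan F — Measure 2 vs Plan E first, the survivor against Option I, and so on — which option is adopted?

Measure 2

Round 1: Measure 2 vs Plan E — 11–10, Measure 2 advances.
Round 2: Measure 2 vs Option I — 12–9, Measure 2 advances.
Round 3: Measure 2 vs Option II — 14–7, Measure 2 advances.
Round 4: Measure 2 vs Proposal Green — 14–7, Measure 2 advances.
Round 5: Measure 2 vs Plan F — 18–3, Measure 2 advances.
Measure 2 survives the agenda.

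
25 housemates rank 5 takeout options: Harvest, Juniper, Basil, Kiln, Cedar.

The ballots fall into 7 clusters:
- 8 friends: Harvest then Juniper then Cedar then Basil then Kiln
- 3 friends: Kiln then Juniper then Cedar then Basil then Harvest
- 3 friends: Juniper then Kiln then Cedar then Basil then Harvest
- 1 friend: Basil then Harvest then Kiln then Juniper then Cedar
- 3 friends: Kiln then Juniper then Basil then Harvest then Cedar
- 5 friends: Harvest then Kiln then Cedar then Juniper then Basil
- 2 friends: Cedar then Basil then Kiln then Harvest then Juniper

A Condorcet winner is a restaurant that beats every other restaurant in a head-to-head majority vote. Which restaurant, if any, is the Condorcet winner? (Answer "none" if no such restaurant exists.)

Harvest

Head-to-head results (25 friends):
Harvest vs Juniper: Harvest, 16–9.
Harvest vs Basil: 13 to 12, Harvest.
Harvest–Kiln: Harvest 14–11.
Harvest vs Cedar: Harvest, 17–8.
Juniper–Basil: Juniper 22–3.
Juniper vs Kiln: Kiln, 14–11.
Juniper vs Cedar: Juniper wins 18–7.
Basil vs Kiln: Kiln wins 14–11.
Basil vs Cedar: Basil preferred on 1+3 = 4 ballots; Cedar wins 21–4.
Kiln vs Cedar: Kiln wins 15–10.
Only Harvest has no losses; Harvest is the Condorcet winner.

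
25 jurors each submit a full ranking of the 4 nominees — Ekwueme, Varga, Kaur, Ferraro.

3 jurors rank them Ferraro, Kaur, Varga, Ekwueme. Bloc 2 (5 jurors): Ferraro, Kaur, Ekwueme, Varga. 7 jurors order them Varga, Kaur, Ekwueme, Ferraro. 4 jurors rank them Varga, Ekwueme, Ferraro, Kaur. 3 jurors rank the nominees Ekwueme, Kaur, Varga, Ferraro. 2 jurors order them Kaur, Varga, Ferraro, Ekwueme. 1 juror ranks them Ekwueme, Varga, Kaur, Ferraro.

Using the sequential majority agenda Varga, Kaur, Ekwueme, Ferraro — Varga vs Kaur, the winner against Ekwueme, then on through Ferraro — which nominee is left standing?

Kaur

Round 1: Varga vs Kaur — 12–13, Kaur advances.
Round 2: Kaur vs Ekwueme — 17–8, Kaur advances.
Round 3: Kaur vs Ferraro — 13–12, Kaur advances.
The agenda winner is Kaur.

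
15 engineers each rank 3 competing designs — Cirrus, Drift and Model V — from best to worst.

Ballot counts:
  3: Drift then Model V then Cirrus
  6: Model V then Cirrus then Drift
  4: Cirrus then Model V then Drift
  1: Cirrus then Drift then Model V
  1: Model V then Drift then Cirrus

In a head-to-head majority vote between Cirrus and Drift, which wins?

Ballots ranking Cirrus above Drift: 6 + 4 + 1 = 11.
Ballots ranking Drift above Cirrus: 15 − 11 = 4.
Cirrus wins the head-to-head 11–4.

Cirrus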